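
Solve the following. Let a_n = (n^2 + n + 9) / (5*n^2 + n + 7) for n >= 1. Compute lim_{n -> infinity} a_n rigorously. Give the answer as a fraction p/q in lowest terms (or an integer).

Divide numerator and denominator by n^2, the highest power:
numerator / n^2 = 1 + 1/n + 9/n^2
denominator / n^2 = 5 + 1/n + 7/n^2
As n -> infinity, all terms of the form c/n^k (k >= 1) tend to 0.
So numerator / n^2 -> 1 and denominator / n^2 -> 5.
Therefore lim a_n = 1/5.

1/5


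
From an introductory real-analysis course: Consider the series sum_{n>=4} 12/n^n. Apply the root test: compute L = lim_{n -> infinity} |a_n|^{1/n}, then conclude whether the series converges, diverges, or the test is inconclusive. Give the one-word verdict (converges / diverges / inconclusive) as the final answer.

Let a_n denote the general term. Form |a_n|^(1/n) and simplify:
|a_n|^(1/n) = 12^(1/n)/n
Take the limit as n -> infinity: L = 0.
Since L = 0 < 1, the root test implies convergence.

converges


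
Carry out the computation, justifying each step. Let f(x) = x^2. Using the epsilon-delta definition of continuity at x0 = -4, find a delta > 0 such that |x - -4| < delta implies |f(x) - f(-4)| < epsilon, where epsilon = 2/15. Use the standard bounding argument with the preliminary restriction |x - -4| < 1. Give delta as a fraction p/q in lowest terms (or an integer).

Factor: |x^2 - (-4)^2| = |x - -4| * |x + -4|.
Impose |x - -4| < 1 first. Then |x + -4| = |(x - -4) + 2*(-4)| <= |x - -4| + 2*|-4| < 1 + 8 = 9.
So |x^2 - (-4)^2| < delta * 9.
We need delta * 9 <= 2/15, i.e. delta <= 2/15/9 = 2/135.
Since 2/135 < 1, this is tighter than 1; take delta = 2/135.
So delta = 2/135 works.

2/135


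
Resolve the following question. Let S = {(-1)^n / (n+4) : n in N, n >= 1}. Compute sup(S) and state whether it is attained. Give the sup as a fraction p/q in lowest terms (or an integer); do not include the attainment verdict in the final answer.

Analysis:
- Values: -1/5, 1/6, -1/7, 1/8, -1/9, ...
- Positive terms (even n): 1/(2+4), 1/(4+4), ... decreasing -> max = 1/6 (n=2).
- Negative terms (odd n): -1/(1+4), -1/(3+4), ... increasing -> min = -1/5 (n=1).
- So sup = 1/6 (attained at n=2); inf = -1/5 (attained at n=1).
Conclusion: sup(S) = 1/6, attained in S.

1/6


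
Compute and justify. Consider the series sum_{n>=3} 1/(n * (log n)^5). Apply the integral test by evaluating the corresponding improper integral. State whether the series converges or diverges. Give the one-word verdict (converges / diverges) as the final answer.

Let f(x) = 1/(x*log(x)^5). Then f is positive, continuous, and decreasing on [3, infinity), so the integral test applies.
Compute the improper integral int_{3}^infinity f(x) dx:
  antiderivative F(x) = -1/(4*log(x)^4).
  F(x) -> 0 as x -> infinity.  int = 0 - F(3) = 1/(4*log(3)^4) < infinity. By the integral test, the series converges.

converges


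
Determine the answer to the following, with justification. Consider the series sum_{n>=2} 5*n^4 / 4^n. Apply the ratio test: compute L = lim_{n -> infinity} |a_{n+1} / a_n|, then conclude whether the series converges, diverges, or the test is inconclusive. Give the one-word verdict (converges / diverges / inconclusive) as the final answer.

Let a_n denote the general term. Form the ratio a_{n+1}/a_n and simplify:
a_{n+1}/a_n = (n + 1)^4/(4*n^4)
Take the limit as n -> infinity: L = 1/4.
Since L = 1/4 < 1, the ratio test implies the series converges.

converges


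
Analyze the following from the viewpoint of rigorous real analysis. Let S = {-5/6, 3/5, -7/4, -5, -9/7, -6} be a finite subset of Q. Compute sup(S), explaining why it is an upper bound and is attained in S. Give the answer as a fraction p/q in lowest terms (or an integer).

S is finite, so sup(S) = max(S).
Sorted decreasing:
3/5, -5/6, -9/7, -7/4, -5, -6
The extremum is 3/5.
For every x in S, x <= 3/5. And 3/5 is in S, so it is attained.
Therefore sup(S) = 3/5.

3/5


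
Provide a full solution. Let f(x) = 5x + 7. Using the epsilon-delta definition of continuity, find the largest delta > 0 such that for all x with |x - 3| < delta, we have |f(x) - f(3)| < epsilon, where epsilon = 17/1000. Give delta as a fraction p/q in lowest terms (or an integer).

We compute f(3) = 5*(3) + 7 = 22.
|f(x) - f(3)| = |5x + 7 - (22)| = |5(x - 3)| = 5|x - 3|.
We need 5|x - 3| < 17/1000, i.e. |x - 3| < 17/1000 / 5 = 17/5000.
So any delta <= 17/5000 works. Conversely, if delta > 17/5000, then x = 3 + 17/5000 satisfies |x - 3| = 17/5000 < delta but |f(x) - f(3)| = 5 * 17/5000 = 17/1000, which is not < 17/1000; so no larger delta works.
Hence the largest such delta is 17/5000.

17/5000


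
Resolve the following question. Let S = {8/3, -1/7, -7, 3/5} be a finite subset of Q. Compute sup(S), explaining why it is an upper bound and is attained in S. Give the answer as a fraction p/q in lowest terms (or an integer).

S is finite, so sup(S) = max(S).
Sorted decreasing:
8/3, 3/5, -1/7, -7
The extremum is 8/3.
For every x in S, x <= 8/3. And 8/3 is in S, so it is attained.
Therefore sup(S) = 8/3.

8/3


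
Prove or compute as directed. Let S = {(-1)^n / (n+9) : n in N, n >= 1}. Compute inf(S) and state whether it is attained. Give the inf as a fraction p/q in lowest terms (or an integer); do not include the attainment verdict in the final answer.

Analysis:
- Values: -1/10, 1/11, -1/12, 1/13, -1/14, ...
- Positive terms (even n): 1/(2+9), 1/(4+9), ... decreasing -> max = 1/11 (n=2).
- Negative terms (odd n): -1/(1+9), -1/(3+9), ... increasing -> min = -1/10 (n=1).
- So sup = 1/11 (attained at n=2); inf = -1/10 (attained at n=1).
Conclusion: inf(S) = -1/10, attained in S.

-1/10


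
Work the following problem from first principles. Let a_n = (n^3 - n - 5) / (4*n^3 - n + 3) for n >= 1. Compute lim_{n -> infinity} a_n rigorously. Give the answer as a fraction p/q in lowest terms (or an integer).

Divide numerator and denominator by n^3, the highest power:
numerator / n^3 = 1 - 1/n^2 - 5/n^3
denominator / n^3 = 4 - 1/n^2 + 3/n^3
As n -> infinity, all terms of the form c/n^k (k >= 1) tend to 0.
So numerator / n^3 -> 1 and denominator / n^3 -> 4.
Therefore lim a_n = 1/4.

1/4


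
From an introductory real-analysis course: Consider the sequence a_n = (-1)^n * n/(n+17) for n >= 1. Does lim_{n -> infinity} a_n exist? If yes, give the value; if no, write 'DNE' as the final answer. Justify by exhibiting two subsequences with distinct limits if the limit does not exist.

Examine the behaviour of a_n along subsequences.
a_{2k} = 2k/(2k+17) -> 1. a_{2k+1} = -(2k+1)/(2k+18) -> -1.
Since these two subsequential limits are 1 and -1, distinct, the full sequence cannot converge (a convergent sequence has all subsequences tending to the same limit). So lim a_n does not exist.

DNE


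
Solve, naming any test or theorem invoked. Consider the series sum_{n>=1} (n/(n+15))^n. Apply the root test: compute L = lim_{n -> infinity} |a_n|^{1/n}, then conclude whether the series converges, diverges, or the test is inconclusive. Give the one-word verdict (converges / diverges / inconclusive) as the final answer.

Let a_n denote the general term. Form |a_n|^(1/n) and simplify:
|a_n|^(1/n) = n/(n + 15)
Take the limit as n -> infinity: L = 1.
Since L = 1, the root test is inconclusive. (In fact a_n = (n/(n+15))^n -> e^(-15) != 0, so the nth-term test shows divergence; but the root test itself gives no conclusion.)

inconclusive


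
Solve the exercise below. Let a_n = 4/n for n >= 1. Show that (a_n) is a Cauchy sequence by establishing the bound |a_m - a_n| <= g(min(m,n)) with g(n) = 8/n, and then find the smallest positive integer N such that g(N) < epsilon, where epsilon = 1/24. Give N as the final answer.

For any m, n >= 1, by the triangle inequality:
|a_m - a_n| = |4/m - 4/n| <= 4*1/m + 4*1/n <= 8/min(m,n).
So g(n) = 8/n bounds the Cauchy difference. Since g(n) -> 0, (a_n) is Cauchy.
Now solve g(N) < 1/24: 8/N < 1/24 <=> N > 8 / (1/24) = 192.
The smallest integer strictly greater than 192 is N = 193.
Check: g(193) = 8/193 = 8/193 < 1/24; g(192) = 1/24 >= 1/24. So N = 193.

193


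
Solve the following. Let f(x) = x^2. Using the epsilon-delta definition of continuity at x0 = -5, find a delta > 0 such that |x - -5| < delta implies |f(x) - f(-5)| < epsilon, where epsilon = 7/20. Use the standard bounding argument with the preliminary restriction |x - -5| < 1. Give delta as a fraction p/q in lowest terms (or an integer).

Factor: |x^2 - (-5)^2| = |x - -5| * |x + -5|.
Impose |x - -5| < 1 first. Then |x + -5| = |(x - -5) + 2*(-5)| <= |x - -5| + 2*|-5| < 1 + 10 = 11.
So |x^2 - (-5)^2| < delta * 11.
We need delta * 11 <= 7/20, i.e. delta <= 7/20/11 = 7/220.
Since 7/220 < 1, this is tighter than 1; take delta = 7/220.
So delta = 7/220 works.

7/220


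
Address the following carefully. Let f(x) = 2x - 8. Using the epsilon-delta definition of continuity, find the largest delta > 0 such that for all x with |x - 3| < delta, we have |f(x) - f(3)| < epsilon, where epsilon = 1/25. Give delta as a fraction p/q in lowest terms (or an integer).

We compute f(3) = 2*(3) - 8 = -2.
|f(x) - f(3)| = |2x - 8 - (-2)| = |2(x - 3)| = 2|x - 3|.
We need 2|x - 3| < 1/25, i.e. |x - 3| < 1/25 / 2 = 1/50.
So any delta <= 1/50 works. Conversely, if delta > 1/50, then x = 3 + 1/50 satisfies |x - 3| = 1/50 < delta but |f(x) - f(3)| = 2 * 1/50 = 1/25, which is not < 1/25; so no larger delta works.
Hence the largest such delta is 1/50.

1/50


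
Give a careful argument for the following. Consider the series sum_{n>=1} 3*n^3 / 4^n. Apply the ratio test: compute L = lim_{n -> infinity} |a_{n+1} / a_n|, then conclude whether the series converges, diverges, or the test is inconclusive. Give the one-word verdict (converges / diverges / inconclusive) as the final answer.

Let a_n denote the general term. Form the ratio a_{n+1}/a_n and simplify:
a_{n+1}/a_n = (n + 1)^3/(4*n^3)
Take the limit as n -> infinity: L = 1/4.
Since L = 1/4 < 1, the ratio test implies the series converges.

converges


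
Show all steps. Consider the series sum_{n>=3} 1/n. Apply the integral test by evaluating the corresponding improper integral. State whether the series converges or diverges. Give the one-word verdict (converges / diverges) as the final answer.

Let f(x) = 1/x. Then f is positive, continuous, and decreasing on [3, infinity), so the integral test applies.
Compute the improper integral int_{3}^infinity f(x) dx:
  antiderivative F(x) = log(x).
  As x -> infinity, log(x) -> infinity.
  So int = infinity - log(3) = infinity. By the integral test, the series diverges.

diverges


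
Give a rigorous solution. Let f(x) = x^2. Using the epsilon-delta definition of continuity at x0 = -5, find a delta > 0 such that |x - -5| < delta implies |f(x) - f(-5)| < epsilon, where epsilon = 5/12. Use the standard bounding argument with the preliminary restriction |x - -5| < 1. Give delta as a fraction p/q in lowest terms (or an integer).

Factor: |x^2 - (-5)^2| = |x - -5| * |x + -5|.
Impose |x - -5| < 1 first. Then |x + -5| = |(x - -5) + 2*(-5)| <= |x - -5| + 2*|-5| < 1 + 10 = 11.
So |x^2 - (-5)^2| < delta * 11.
We need delta * 11 <= 5/12, i.e. delta <= 5/12/11 = 5/132.
Since 5/132 < 1, this is tighter than 1; take delta = 5/132.
So delta = 5/132 works.

5/132


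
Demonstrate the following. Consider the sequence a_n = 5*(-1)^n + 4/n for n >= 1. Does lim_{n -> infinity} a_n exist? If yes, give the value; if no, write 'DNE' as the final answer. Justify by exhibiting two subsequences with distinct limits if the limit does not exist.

Examine the behaviour of a_n along subsequences.
a_{2k} = 5 + 4/(2k) -> 5. a_{2k+1} = -5 + 4/(2k+1) -> -5.
Since these two subsequential limits are 5 and -5, distinct, the full sequence cannot converge (a convergent sequence has all subsequences tending to the same limit). So lim a_n does not exist.

DNE


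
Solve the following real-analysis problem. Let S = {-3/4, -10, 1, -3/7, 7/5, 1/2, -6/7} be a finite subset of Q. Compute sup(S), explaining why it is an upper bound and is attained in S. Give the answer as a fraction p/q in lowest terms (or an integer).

S is finite, so sup(S) = max(S).
Sorted decreasing:
7/5, 1, 1/2, -3/7, -3/4, -6/7, -10
The extremum is 7/5.
For every x in S, x <= 7/5. And 7/5 is in S, so it is attained.
Therefore sup(S) = 7/5.

7/5


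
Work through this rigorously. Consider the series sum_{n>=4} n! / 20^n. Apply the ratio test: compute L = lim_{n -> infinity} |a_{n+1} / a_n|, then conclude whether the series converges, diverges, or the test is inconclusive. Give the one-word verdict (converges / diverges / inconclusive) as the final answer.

Let a_n denote the general term. Form the ratio a_{n+1}/a_n and simplify:
a_{n+1}/a_n = n/20 + 1/20
Take the limit as n -> infinity: L = infinity.
Since L = infinity > 1 (or L = infinity), the ratio test implies the series diverges.

diverges


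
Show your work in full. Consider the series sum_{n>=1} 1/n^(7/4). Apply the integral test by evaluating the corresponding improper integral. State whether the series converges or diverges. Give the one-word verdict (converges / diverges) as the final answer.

Let f(x) = x^(-7/4). Then f is positive, continuous, and decreasing on [1, infinity), so the integral test applies.
Compute the improper integral int_{1}^infinity f(x) dx:
  antiderivative F(x) = -4/(3*x^(3/4)).
  As x -> infinity, F(x) -> 0 (since p = 7/4 > 1).
  So int = F(infinity) - F(1) = 0 - (-4/3) = 4/3.
  Finite, so by the integral test, the series converges.

converges


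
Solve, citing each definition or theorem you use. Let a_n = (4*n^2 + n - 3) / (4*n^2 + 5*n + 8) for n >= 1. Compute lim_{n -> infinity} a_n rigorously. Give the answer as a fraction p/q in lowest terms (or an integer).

Divide numerator and denominator by n^2, the highest power:
numerator / n^2 = 4 + 1/n - 3/n^2
denominator / n^2 = 4 + 5/n + 8/n^2
As n -> infinity, all terms of the form c/n^k (k >= 1) tend to 0.
So numerator / n^2 -> 4 and denominator / n^2 -> 4.
Therefore lim a_n = 1.

1


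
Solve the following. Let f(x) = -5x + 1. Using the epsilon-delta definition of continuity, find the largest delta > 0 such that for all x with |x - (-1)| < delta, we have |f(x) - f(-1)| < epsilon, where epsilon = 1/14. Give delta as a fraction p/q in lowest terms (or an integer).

We compute f(-1) = -5*(-1) + 1 = 6.
|f(x) - f(-1)| = |-5x + 1 - (6)| = |-5(x - (-1))| = 5|x - (-1)|.
We need 5|x - (-1)| < 1/14, i.e. |x - (-1)| < 1/14 / 5 = 1/70.
So any delta <= 1/70 works. Conversely, if delta > 1/70, then x = -1 + 1/70 satisfies |x - (-1)| = 1/70 < delta but |f(x) - f(-1)| = 5 * 1/70 = 1/14, which is not < 1/14; so no larger delta works.
Hence the largest such delta is 1/70.

1/70


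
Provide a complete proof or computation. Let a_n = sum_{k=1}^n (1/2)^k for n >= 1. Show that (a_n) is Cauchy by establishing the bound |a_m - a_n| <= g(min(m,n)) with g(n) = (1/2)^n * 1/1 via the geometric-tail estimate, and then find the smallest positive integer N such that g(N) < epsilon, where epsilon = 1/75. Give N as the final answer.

For m > n >= 1: |a_m - a_n| = sum_{k=n+1}^m (1/2)^k < sum_{k=n+1}^infinity (1/2)^k = (1/2)^(n+1) / (1 - 1/2) = (1/2)^n * (1/2) * (2/1) = (1/2)^n * 1/1.
So g(n) = (1/2)^n / 1. Since g(n) -> 0, (a_n) is Cauchy.
Now solve g(N) < 1/75: (1/2)^N / 1 < 1/75 <=> 2^N > 1 / (1 * 1/75) = 75.
Check powers of 2: 2^6 = 64 <= 75, 2^7 = 128 > 75.
So the smallest such N is 7. Check: g(7) = 1/(1 * 128) = 1/128 < 1/75.

7


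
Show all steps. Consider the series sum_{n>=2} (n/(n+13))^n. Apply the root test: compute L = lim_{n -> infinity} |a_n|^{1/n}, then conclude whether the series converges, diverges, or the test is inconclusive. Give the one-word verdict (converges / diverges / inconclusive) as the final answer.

Let a_n denote the general term. Form |a_n|^(1/n) and simplify:
|a_n|^(1/n) = n/(n + 13)
Take the limit as n -> infinity: L = 1.
Since L = 1, the root test is inconclusive. (In fact a_n = (n/(n+13))^n -> e^(-13) != 0, so the nth-term test shows divergence; but the root test itself gives no conclusion.)

inconclusive


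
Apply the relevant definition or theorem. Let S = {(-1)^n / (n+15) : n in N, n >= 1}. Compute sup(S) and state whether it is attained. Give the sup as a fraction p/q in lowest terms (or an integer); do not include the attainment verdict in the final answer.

Analysis:
- Values: -1/16, 1/17, -1/18, 1/19, -1/20, ...
- Positive terms (even n): 1/(2+15), 1/(4+15), ... decreasing -> max = 1/17 (n=2).
- Negative terms (odd n): -1/(1+15), -1/(3+15), ... increasing -> min = -1/16 (n=1).
- So sup = 1/17 (attained at n=2); inf = -1/16 (attained at n=1).
Conclusion: sup(S) = 1/17, attained in S.

1/17


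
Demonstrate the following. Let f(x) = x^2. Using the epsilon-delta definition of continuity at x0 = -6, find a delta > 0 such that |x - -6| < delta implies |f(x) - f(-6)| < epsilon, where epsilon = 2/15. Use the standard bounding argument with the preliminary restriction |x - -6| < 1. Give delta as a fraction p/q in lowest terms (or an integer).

Factor: |x^2 - (-6)^2| = |x - -6| * |x + -6|.
Impose |x - -6| < 1 first. Then |x + -6| = |(x - -6) + 2*(-6)| <= |x - -6| + 2*|-6| < 1 + 12 = 13.
So |x^2 - (-6)^2| < delta * 13.
We need delta * 13 <= 2/15, i.e. delta <= 2/15/13 = 2/195.
Since 2/195 < 1, this is tighter than 1; take delta = 2/195.
So delta = 2/195 works.

2/195


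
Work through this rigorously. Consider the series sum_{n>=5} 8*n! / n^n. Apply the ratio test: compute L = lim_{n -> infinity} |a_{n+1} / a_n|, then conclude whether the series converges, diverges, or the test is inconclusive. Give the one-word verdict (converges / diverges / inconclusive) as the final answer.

Let a_n denote the general term. Form the ratio a_{n+1}/a_n and simplify:
a_{n+1}/a_n = (n/(n + 1))^n
Take the limit as n -> infinity: L = exp(-1).
Since L = exp(-1) < 1, the ratio test implies the series converges.

converges


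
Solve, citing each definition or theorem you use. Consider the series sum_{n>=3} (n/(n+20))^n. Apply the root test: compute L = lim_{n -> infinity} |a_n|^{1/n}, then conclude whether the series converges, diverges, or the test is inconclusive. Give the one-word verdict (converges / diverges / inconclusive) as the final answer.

Let a_n denote the general term. Form |a_n|^(1/n) and simplify:
|a_n|^(1/n) = n/(n + 20)
Take the limit as n -> infinity: L = 1.
Since L = 1, the root test is inconclusive. (In fact a_n = (n/(n+20))^n -> e^(-20) != 0, so the nth-term test shows divergence; but the root test itself gives no conclusion.)

inconclusive


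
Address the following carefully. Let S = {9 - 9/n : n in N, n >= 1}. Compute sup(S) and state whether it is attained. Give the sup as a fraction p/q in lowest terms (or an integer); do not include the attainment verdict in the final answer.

Analysis:
- Values: 0, 9/2, 6, 27/4, ... strictly increasing.
- Minimum is 0 (n=1); inf = 0 (attained).
- 9 - 9/n -> 9 from below; sup = 9, not attained.
Conclusion: sup(S) = 9, not attained in S.

9


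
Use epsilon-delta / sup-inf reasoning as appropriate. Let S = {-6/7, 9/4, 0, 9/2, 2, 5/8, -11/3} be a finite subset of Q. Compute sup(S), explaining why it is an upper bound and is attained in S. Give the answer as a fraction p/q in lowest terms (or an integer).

S is finite, so sup(S) = max(S).
Sorted decreasing:
9/2, 9/4, 2, 5/8, 0, -6/7, -11/3
The extremum is 9/2.
For every x in S, x <= 9/2. And 9/2 is in S, so it is attained.
Therefore sup(S) = 9/2.

9/2


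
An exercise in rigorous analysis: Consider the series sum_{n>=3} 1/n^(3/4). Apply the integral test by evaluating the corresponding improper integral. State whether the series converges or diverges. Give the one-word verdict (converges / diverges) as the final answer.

Let f(x) = x^(-3/4). Then f is positive, continuous, and decreasing on [3, infinity), so the integral test applies.
Compute the improper integral int_{3}^infinity f(x) dx:
  antiderivative F(x) = 4*x^(1/4).
  As x -> infinity, F(x) -> infinity (since p = 3/4 < 1).
  So the integral diverges. By the integral test, the series diverges.

diverges


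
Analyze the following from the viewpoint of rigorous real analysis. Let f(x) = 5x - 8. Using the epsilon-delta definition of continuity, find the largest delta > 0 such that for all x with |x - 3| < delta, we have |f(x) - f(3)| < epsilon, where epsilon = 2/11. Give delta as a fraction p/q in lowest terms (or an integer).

We compute f(3) = 5*(3) - 8 = 7.
|f(x) - f(3)| = |5x - 8 - (7)| = |5(x - 3)| = 5|x - 3|.
We need 5|x - 3| < 2/11, i.e. |x - 3| < 2/11 / 5 = 2/55.
So any delta <= 2/55 works. Conversely, if delta > 2/55, then x = 3 + 2/55 satisfies |x - 3| = 2/55 < delta but |f(x) - f(3)| = 5 * 2/55 = 2/11, which is not < 2/11; so no larger delta works.
Hence the largest such delta is 2/55.

2/55


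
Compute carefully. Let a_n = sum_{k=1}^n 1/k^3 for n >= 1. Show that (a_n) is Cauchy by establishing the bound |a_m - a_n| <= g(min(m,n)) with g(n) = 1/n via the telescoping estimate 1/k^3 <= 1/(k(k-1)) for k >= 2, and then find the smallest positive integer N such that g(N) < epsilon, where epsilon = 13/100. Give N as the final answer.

For m > n >= 1: |a_m - a_n| = sum_{k=n+1}^m 1/k^3.
Use 1/k^3 <= 1/(k(k-1)) = 1/(k-1) - 1/k for k >= 2 (which holds since k^3 >= k^2 >= k(k-1) for k >= 2):
sum_{k=n+1}^m 1/k^3 <= sum_{k=n+1}^m (1/(k-1) - 1/k) = 1/n - 1/m <= 1/n.
By symmetry the same bound holds with n,m swapped, so |a_m - a_n| <= 1/min(m,n) = g(min(m,n)). Since g(n) -> 0, (a_n) is Cauchy.
Now solve g(N) < 13/100: 1/N < 13/100 <=> N > 1/(13/100) = 100/13.
The smallest integer strictly greater than 100/13 is N = 8.
Check: g(8) = 1/8 < 13/100; g(7) = 1/7 >= 13/100. So N = 8.

8


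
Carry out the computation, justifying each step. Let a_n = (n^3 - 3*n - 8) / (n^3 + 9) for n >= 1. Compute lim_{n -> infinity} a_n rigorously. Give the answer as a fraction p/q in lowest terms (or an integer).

Divide numerator and denominator by n^3, the highest power:
numerator / n^3 = 1 - 3/n^2 - 8/n^3
denominator / n^3 = 1 + 9/n^3
As n -> infinity, all terms of the form c/n^k (k >= 1) tend to 0.
So numerator / n^3 -> 1 and denominator / n^3 -> 1.
Therefore lim a_n = 1.

1


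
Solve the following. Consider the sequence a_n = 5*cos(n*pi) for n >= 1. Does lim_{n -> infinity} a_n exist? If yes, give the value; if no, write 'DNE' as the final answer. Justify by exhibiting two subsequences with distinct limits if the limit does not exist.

Examine the behaviour of a_n along subsequences.
cos(n*pi) = (-1)^n, so a_n = 5*(-1)^n. a_{2k} = 5 -> 5. a_{2k+1} = -5 -> -5.
Since these two subsequential limits are 5 and -5, distinct, the full sequence cannot converge (a convergent sequence has all subsequences tending to the same limit). So lim a_n does not exist.

DNE


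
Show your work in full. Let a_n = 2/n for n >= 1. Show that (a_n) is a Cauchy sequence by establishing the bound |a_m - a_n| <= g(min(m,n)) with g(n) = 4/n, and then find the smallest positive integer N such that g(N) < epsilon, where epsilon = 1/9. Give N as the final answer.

For any m, n >= 1, by the triangle inequality:
|a_m - a_n| = |2/m - 2/n| <= 2*1/m + 2*1/n <= 4/min(m,n).
So g(n) = 4/n bounds the Cauchy difference. Since g(n) -> 0, (a_n) is Cauchy.
Now solve g(N) < 1/9: 4/N < 1/9 <=> N > 4 / (1/9) = 36.
The smallest integer strictly greater than 36 is N = 37.
Check: g(37) = 4/37 = 4/37 < 1/9; g(36) = 1/9 >= 1/9. So N = 37.

37


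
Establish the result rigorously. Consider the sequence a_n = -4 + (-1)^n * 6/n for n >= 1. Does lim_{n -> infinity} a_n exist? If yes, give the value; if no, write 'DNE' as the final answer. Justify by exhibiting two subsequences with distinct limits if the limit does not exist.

Examine the behaviour of a_n along subsequences.
Even-n subsequence a_{2k} = -4 + 6/(2k) -> -4. Odd-n subsequence a_{2k+1} = -4 - 6/(2k+1) -> -4. Both tend to -4, which suggests the limit is -4; verify directly.
|a_n - (-4)| = |(-1)^n * 6/n| = 6/n for every n >= 1.
Given epsilon > 0, choose a positive integer N > 6/epsilon. Then for all n >= N, |a_n - (-4)| = 6/n <= 6/N < epsilon.
So by the definition of the limit, lim a_n exists and equals -4.

-4


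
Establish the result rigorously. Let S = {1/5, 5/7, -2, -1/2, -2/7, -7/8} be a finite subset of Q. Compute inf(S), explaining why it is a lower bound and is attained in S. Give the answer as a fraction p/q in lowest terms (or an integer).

S is finite, so inf(S) = min(S).
Sorted increasing:
-2, -7/8, -1/2, -2/7, 1/5, 5/7
The extremum is -2.
For every x in S, x >= -2. And -2 is in S, so it is attained.
Therefore inf(S) = -2.

-2


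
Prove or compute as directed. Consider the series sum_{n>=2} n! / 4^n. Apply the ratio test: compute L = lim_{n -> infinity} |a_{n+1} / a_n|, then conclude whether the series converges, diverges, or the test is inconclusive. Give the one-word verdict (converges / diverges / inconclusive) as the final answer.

Let a_n denote the general term. Form the ratio a_{n+1}/a_n and simplify:
a_{n+1}/a_n = n/4 + 1/4
Take the limit as n -> infinity: L = infinity.
Since L = infinity > 1 (or L = infinity), the ratio test implies the series diverges.

diverges


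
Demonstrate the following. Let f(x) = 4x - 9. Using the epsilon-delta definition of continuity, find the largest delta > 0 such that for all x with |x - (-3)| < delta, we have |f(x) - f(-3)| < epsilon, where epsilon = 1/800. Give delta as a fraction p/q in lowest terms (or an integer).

We compute f(-3) = 4*(-3) - 9 = -21.
|f(x) - f(-3)| = |4x - 9 - (-21)| = |4(x - (-3))| = 4|x - (-3)|.
We need 4|x - (-3)| < 1/800, i.e. |x - (-3)| < 1/800 / 4 = 1/3200.
So any delta <= 1/3200 works. Conversely, if delta > 1/3200, then x = -3 + 1/3200 satisfies |x - (-3)| = 1/3200 < delta but |f(x) - f(-3)| = 4 * 1/3200 = 1/800, which is not < 1/800; so no larger delta works.
Hence the largest such delta is 1/3200.

1/3200


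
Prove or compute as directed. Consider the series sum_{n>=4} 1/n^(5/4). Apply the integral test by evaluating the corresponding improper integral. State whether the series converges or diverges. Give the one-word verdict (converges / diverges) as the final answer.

Let f(x) = x^(-5/4). Then f is positive, continuous, and decreasing on [4, infinity), so the integral test applies.
Compute the improper integral int_{4}^infinity f(x) dx:
  antiderivative F(x) = -4/x^(1/4).
  As x -> infinity, F(x) -> 0 (since p = 5/4 > 1).
  So int = F(infinity) - F(4) = 0 - (-2*sqrt(2)) = 2*sqrt(2).
  Finite, so by the integral test, the series converges.

converges


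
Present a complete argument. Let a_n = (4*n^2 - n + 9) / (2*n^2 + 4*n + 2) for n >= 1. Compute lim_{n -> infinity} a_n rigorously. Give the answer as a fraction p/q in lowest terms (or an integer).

Divide numerator and denominator by n^2, the highest power:
numerator / n^2 = 4 - 1/n + 9/n^2
denominator / n^2 = 2 + 4/n + 2/n^2
As n -> infinity, all terms of the form c/n^k (k >= 1) tend to 0.
So numerator / n^2 -> 4 and denominator / n^2 -> 2.
Therefore lim a_n = 2.

2


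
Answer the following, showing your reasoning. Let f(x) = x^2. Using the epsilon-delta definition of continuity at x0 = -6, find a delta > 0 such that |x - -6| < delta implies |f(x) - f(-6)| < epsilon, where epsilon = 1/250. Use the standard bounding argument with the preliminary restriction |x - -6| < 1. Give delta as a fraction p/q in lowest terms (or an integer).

Factor: |x^2 - (-6)^2| = |x - -6| * |x + -6|.
Impose |x - -6| < 1 first. Then |x + -6| = |(x - -6) + 2*(-6)| <= |x - -6| + 2*|-6| < 1 + 12 = 13.
So |x^2 - (-6)^2| < delta * 13.
We need delta * 13 <= 1/250, i.e. delta <= 1/250/13 = 1/3250.
Since 1/3250 < 1, this is tighter than 1; take delta = 1/3250.
So delta = 1/3250 works.

1/3250


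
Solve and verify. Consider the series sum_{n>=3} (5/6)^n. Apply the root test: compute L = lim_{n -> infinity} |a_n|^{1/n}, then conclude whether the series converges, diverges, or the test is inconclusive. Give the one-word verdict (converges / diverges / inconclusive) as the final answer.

Let a_n denote the general term. Form |a_n|^(1/n) and simplify:
|a_n|^(1/n) = 5/6
Take the limit as n -> infinity: L = 5/6.
Since L = 5/6 < 1, the root test implies convergence.

converges


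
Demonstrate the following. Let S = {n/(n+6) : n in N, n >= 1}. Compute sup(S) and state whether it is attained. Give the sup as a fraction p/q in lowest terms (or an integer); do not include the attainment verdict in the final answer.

Analysis:
- Values: 1/7, 1/4, 1/3, 2/5, ... strictly increasing.
- Minimum is 1/7 (n=1); inf = 1/7 (attained).
- n/(n+6) = 1 - 6/(n+6) -> 1 from below as n -> infinity, and never equals 1.
- So sup = 1 (not attained).
Conclusion: sup(S) = 1, not attained in S.

1


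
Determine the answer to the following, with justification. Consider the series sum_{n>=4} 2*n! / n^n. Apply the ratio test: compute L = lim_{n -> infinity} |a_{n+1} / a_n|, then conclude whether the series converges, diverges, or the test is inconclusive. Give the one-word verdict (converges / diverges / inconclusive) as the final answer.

Let a_n denote the general term. Form the ratio a_{n+1}/a_n and simplify:
a_{n+1}/a_n = (n/(n + 1))^n
Take the limit as n -> infinity: L = exp(-1).
Since L = exp(-1) < 1, the ratio test implies the series converges.

converges


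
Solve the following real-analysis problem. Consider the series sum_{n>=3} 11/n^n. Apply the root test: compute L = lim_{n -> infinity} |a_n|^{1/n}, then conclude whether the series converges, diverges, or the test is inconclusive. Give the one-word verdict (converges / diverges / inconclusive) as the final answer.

Let a_n denote the general term. Form |a_n|^(1/n) and simplify:
|a_n|^(1/n) = 11^(1/n)/n
Take the limit as n -> infinity: L = 0.
Since L = 0 < 1, the root test implies convergence.

converges


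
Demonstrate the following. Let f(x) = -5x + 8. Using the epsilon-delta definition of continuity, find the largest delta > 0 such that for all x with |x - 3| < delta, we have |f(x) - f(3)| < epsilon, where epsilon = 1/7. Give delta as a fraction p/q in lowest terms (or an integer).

We compute f(3) = -5*(3) + 8 = -7.
|f(x) - f(3)| = |-5x + 8 - (-7)| = |-5(x - 3)| = 5|x - 3|.
We need 5|x - 3| < 1/7, i.e. |x - 3| < 1/7 / 5 = 1/35.
So any delta <= 1/35 works. Conversely, if delta > 1/35, then x = 3 + 1/35 satisfies |x - 3| = 1/35 < delta but |f(x) - f(3)| = 5 * 1/35 = 1/7, which is not < 1/7; so no larger delta works.
Hence the largest such delta is 1/35.

1/35


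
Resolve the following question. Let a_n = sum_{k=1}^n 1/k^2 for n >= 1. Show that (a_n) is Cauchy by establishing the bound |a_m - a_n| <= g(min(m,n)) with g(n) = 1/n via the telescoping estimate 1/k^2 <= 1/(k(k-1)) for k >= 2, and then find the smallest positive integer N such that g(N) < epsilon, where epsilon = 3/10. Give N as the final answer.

For m > n >= 1: |a_m - a_n| = sum_{k=n+1}^m 1/k^2.
Use 1/k^2 <= 1/(k(k-1)) = 1/(k-1) - 1/k for k >= 2:
sum_{k=n+1}^m 1/k^2 <= sum_{k=n+1}^m (1/(k-1) - 1/k) = 1/n - 1/m <= 1/n.
By symmetry the same bound holds with n,m swapped, so |a_m - a_n| <= 1/min(m,n) = g(min(m,n)). Since g(n) -> 0, (a_n) is Cauchy.
Now solve g(N) < 3/10: 1/N < 3/10 <=> N > 1/(3/10) = 10/3.
The smallest integer strictly greater than 10/3 is N = 4.
Check: g(4) = 1/4 < 3/10; g(3) = 1/3 >= 3/10. So N = 4.

4


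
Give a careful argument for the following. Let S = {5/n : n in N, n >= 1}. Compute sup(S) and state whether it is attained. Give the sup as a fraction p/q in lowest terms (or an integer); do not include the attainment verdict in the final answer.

Analysis:
- Values: 5, 5/2, 5/3, 5/4, ... strictly decreasing.
- The maximum is 5 (n=1); sup = 5 (attained).
- The set is bounded below by 0; 5/n -> 0 so 0 is the greatest lower bound.
- 0 is not in the set, so inf = 0 is not attained.
Conclusion: sup(S) = 5, attained in S.

5


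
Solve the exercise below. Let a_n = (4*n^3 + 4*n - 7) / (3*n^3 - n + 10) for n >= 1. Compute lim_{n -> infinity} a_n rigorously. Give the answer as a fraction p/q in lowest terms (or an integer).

Divide numerator and denominator by n^3, the highest power:
numerator / n^3 = 4 + 4/n^2 - 7/n^3
denominator / n^3 = 3 - 1/n^2 + 10/n^3
As n -> infinity, all terms of the form c/n^k (k >= 1) tend to 0.
So numerator / n^3 -> 4 and denominator / n^3 -> 3.
Therefore lim a_n = 4/3.

4/3


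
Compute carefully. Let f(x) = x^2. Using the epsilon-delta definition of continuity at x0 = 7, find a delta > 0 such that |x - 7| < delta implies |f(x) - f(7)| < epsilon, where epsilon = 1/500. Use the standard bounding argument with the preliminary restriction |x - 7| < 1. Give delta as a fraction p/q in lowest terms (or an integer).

Factor: |x^2 - (7)^2| = |x - 7| * |x + 7|.
Impose |x - 7| < 1 first. Then |x + 7| = |(x - 7) + 2*(7)| <= |x - 7| + 2*|7| < 1 + 14 = 15.
So |x^2 - (7)^2| < delta * 15.
We need delta * 15 <= 1/500, i.e. delta <= 1/500/15 = 1/7500.
Since 1/7500 < 1, this is tighter than 1; take delta = 1/7500.
So delta = 1/7500 works.

1/7500


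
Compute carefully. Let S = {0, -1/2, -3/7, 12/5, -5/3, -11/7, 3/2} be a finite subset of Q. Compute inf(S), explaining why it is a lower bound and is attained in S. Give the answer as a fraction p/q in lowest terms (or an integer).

S is finite, so inf(S) = min(S).
Sorted increasing:
-5/3, -11/7, -1/2, -3/7, 0, 3/2, 12/5
The extremum is -5/3.
For every x in S, x >= -5/3. And -5/3 is in S, so it is attained.
Therefore inf(S) = -5/3.

-5/3


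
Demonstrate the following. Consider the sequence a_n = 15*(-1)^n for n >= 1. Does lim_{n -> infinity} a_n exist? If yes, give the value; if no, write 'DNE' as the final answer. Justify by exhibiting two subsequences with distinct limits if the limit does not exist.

Examine the behaviour of a_n along subsequences.
Even-n subsequence a_{2k} = 15 -> 15. Odd-n subsequence a_{2k+1} = -15 -> -15.
Since these two subsequential limits are 15 and -15, distinct, the full sequence cannot converge (a convergent sequence has all subsequences tending to the same limit). So lim a_n does not exist.

DNE


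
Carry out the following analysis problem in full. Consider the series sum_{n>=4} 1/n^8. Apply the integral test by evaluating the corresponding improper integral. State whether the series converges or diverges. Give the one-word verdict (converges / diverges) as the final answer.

Let f(x) = x^(-8). Then f is positive, continuous, and decreasing on [4, infinity), so the integral test applies.
Compute the improper integral int_{4}^infinity f(x) dx:
  antiderivative F(x) = -1/(7*x^7).
  As x -> infinity, F(x) -> 0 (since p = 8 > 1).
  So int = F(infinity) - F(4) = 0 - (-1/114688) = 1/114688.
  Finite, so by the integral test, the series converges.

converges


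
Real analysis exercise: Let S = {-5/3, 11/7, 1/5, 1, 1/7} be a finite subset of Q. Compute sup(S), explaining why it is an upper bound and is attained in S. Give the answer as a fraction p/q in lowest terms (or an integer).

S is finite, so sup(S) = max(S).
Sorted decreasing:
11/7, 1, 1/5, 1/7, -5/3
The extremum is 11/7.
For every x in S, x <= 11/7. And 11/7 is in S, so it is attained.
Therefore sup(S) = 11/7.

11/7


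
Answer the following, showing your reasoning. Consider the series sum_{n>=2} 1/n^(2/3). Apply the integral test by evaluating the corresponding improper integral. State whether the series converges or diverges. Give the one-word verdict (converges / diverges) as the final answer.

Let f(x) = x^(-2/3). Then f is positive, continuous, and decreasing on [2, infinity), so the integral test applies.
Compute the improper integral int_{2}^infinity f(x) dx:
  antiderivative F(x) = 3*x^(1/3).
  As x -> infinity, F(x) -> infinity (since p = 2/3 < 1).
  So the integral diverges. By the integral test, the series diverges.

diverges


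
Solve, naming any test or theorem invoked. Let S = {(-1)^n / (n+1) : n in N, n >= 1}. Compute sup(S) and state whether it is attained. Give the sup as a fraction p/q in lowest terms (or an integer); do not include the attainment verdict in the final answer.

Analysis:
- Values: -1/2, 1/3, -1/4, 1/5, -1/6, ...
- Positive terms (even n): 1/(2+1), 1/(4+1), ... decreasing -> max = 1/3 (n=2).
- Negative terms (odd n): -1/(1+1), -1/(3+1), ... increasing -> min = -1/2 (n=1).
- So sup = 1/3 (attained at n=2); inf = -1/2 (attained at n=1).
Conclusion: sup(S) = 1/3, attained in S.

1/3


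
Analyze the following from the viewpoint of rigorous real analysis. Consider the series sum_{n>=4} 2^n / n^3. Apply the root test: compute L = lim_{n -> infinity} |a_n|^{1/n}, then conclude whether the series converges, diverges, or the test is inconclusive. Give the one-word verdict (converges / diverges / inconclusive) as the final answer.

Let a_n denote the general term. Form |a_n|^(1/n) and simplify:
|a_n|^(1/n) = 2/n^(3/n)
Take the limit as n -> infinity: L = 2.
Since L = 2 > 1, the root test implies divergence.

diverges


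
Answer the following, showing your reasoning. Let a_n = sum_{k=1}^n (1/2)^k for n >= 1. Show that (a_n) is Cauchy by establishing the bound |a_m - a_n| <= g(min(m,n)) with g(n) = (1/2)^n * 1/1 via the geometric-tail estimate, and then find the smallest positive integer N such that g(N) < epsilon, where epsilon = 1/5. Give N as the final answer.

For m > n >= 1: |a_m - a_n| = sum_{k=n+1}^m (1/2)^k < sum_{k=n+1}^infinity (1/2)^k = (1/2)^(n+1) / (1 - 1/2) = (1/2)^n * (1/2) * (2/1) = (1/2)^n * 1/1.
So g(n) = (1/2)^n / 1. Since g(n) -> 0, (a_n) is Cauchy.
Now solve g(N) < 1/5: (1/2)^N / 1 < 1/5 <=> 2^N > 1 / (1 * 1/5) = 5.
Check powers of 2: 2^2 = 4 <= 5, 2^3 = 8 > 5.
So the smallest such N is 3. Check: g(3) = 1/(1 * 8) = 1/8 < 1/5.

3


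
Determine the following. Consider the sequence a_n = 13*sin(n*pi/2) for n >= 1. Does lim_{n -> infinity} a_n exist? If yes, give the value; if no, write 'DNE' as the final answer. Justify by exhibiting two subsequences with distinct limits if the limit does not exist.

Examine the behaviour of a_n along subsequences.
a_{4k+1} = 13*sin(pi/2 + 2k*pi) = 13 -> 13. a_{4k+3} = 13*sin(3pi/2 + 2k*pi) = -13 -> -13.
Since these two subsequential limits are 13 and -13, distinct, the full sequence cannot converge (a convergent sequence has all subsequences tending to the same limit). So lim a_n does not exist.

DNE


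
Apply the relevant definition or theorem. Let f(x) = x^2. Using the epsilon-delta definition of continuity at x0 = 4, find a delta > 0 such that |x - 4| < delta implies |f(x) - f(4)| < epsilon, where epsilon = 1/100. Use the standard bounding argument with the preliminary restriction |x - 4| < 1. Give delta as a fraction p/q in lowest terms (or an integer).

Factor: |x^2 - (4)^2| = |x - 4| * |x + 4|.
Impose |x - 4| < 1 first. Then |x + 4| = |(x - 4) + 2*(4)| <= |x - 4| + 2*|4| < 1 + 8 = 9.
So |x^2 - (4)^2| < delta * 9.
We need delta * 9 <= 1/100, i.e. delta <= 1/100/9 = 1/900.
Since 1/900 < 1, this is tighter than 1; take delta = 1/900.
So delta = 1/900 works.

1/900


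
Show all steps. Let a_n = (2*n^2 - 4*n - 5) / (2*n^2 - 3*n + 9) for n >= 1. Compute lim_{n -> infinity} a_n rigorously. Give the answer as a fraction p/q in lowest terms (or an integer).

Divide numerator and denominator by n^2, the highest power:
numerator / n^2 = 2 - 4/n - 5/n^2
denominator / n^2 = 2 - 3/n + 9/n^2
As n -> infinity, all terms of the form c/n^k (k >= 1) tend to 0.
So numerator / n^2 -> 2 and denominator / n^2 -> 2.
Therefore lim a_n = 1.

1


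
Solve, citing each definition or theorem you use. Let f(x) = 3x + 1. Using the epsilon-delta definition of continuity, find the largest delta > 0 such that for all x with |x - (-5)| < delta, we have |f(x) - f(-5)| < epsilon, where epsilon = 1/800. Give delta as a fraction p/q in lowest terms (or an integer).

We compute f(-5) = 3*(-5) + 1 = -14.
|f(x) - f(-5)| = |3x + 1 - (-14)| = |3(x - (-5))| = 3|x - (-5)|.
We need 3|x - (-5)| < 1/800, i.e. |x - (-5)| < 1/800 / 3 = 1/2400.
So any delta <= 1/2400 works. Conversely, if delta > 1/2400, then x = -5 + 1/2400 satisfies |x - (-5)| = 1/2400 < delta but |f(x) - f(-5)| = 3 * 1/2400 = 1/800, which is not < 1/800; so no larger delta works.
Hence the largest such delta is 1/2400.

1/2400
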